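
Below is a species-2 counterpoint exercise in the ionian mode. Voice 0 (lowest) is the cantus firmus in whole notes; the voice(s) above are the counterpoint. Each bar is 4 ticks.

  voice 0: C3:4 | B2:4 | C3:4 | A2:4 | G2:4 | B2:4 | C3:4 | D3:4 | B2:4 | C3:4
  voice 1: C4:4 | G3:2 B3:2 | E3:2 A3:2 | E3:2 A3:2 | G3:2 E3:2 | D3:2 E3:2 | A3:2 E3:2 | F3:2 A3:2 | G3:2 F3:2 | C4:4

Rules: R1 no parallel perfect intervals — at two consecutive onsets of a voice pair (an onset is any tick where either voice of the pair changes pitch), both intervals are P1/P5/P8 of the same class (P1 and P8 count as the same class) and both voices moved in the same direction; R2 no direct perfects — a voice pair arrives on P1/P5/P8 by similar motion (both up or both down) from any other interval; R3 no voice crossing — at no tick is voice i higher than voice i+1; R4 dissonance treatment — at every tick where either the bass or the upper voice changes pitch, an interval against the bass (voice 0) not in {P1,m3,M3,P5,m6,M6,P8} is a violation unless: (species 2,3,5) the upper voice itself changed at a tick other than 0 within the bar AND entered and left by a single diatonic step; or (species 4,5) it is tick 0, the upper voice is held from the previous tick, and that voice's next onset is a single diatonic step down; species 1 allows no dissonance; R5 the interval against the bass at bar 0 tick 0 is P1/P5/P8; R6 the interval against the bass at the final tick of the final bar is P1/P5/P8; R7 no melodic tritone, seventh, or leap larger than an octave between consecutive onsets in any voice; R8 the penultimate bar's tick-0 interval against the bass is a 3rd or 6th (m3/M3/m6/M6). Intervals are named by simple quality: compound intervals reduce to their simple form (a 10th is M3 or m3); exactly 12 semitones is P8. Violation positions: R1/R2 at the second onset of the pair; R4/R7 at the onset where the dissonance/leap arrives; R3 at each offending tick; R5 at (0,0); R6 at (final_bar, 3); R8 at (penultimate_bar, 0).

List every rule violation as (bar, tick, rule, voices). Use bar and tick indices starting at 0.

bar 0: v0=C3 v1=C4 downbeat P8
bar 1: v0=B2 v1=G3 downbeat m6
bar 2: v0=C3 v1=E3 downbeat M3
bar 3: v0=A2 v1=E3 downbeat P5
bar 4: v0=G2 v1=G3 downbeat P8
bar 5: v0=B2 v1=D3 downbeat m3
bar 6: v0=C3 v1=A3 downbeat M6
bar 7: v0=D3 v1=F3 downbeat m3
bar 8: v0=B2 v1=G3 downbeat m6
bar 9: v0=C3 v1=C4 downbeat P8
  -> R2 @ bar 3 tick 0 v(0, 1): C3/A3 M6 -> A2/E3 P5 similar
  -> R1 @ bar 4 tick 0 v(0, 1): A2/A3 P8 -> G2/G3 P8 similar
  -> R4 @ bar 5 tick 2 v(0, 1): B2/E3 P4 untreated
  -> R4 @ bar 8 tick 2 v(0, 1): B2/F3 TT untreated
  -> R2 @ bar 9 tick 0 v(0, 1): B2/F3 TT -> C3/C4 P8 similar

(3, 0, R2, (0, 1))
(4, 0, R1, (0, 1))
(5, 2, R4, (0, 1))
(8, 2, R4, (0, 1))
(9, 0, R2, (0, 1))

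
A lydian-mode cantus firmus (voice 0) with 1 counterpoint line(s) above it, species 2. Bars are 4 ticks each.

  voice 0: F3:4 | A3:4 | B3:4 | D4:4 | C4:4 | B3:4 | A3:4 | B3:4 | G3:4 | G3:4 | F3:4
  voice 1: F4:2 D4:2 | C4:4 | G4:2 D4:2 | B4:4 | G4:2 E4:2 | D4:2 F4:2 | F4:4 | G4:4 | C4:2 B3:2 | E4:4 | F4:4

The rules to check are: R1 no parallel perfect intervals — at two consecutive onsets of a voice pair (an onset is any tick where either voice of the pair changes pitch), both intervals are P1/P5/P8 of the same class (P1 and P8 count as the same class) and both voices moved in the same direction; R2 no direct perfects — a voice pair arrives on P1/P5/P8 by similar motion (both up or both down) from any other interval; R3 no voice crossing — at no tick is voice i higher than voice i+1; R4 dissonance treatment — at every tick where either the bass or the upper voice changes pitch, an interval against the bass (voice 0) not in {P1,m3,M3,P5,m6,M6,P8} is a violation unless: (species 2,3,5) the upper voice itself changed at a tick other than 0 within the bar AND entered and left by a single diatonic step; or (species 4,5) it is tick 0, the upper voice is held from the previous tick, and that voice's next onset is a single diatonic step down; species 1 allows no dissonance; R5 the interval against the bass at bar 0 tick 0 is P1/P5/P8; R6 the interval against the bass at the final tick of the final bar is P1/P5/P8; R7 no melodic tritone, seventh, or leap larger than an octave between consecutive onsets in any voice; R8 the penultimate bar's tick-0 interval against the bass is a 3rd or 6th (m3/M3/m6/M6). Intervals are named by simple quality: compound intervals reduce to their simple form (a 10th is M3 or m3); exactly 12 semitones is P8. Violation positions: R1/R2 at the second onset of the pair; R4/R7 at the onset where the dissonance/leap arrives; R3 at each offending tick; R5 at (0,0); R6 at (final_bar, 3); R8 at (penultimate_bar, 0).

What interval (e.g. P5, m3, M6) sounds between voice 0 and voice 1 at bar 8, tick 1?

voice 0=G3 voice 1=C4 -> P4

P4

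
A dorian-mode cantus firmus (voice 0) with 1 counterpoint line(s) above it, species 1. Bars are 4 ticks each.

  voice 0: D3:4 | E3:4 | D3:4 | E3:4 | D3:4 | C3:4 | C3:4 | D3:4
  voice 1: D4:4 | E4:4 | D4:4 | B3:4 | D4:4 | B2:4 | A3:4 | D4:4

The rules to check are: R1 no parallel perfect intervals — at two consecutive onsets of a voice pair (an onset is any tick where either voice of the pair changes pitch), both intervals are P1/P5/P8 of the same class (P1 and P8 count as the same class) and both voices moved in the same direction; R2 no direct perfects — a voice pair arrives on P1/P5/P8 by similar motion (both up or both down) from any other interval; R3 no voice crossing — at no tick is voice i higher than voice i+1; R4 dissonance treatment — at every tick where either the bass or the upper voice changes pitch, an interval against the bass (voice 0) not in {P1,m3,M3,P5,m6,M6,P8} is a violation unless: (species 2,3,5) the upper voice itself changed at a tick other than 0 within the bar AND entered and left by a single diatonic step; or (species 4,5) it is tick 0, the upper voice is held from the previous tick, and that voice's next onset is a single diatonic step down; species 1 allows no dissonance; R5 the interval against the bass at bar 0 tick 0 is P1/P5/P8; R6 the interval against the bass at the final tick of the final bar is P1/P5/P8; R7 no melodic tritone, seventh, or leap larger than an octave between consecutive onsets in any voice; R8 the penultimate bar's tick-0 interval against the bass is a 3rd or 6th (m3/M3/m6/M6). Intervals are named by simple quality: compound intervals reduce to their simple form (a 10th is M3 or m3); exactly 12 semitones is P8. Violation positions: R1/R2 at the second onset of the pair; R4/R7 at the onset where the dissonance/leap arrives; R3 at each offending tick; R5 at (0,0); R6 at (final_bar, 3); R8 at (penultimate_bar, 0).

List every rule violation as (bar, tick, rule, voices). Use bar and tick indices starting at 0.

bar 0: v0=D3 v1=D4 downbeat P8
bar 1: v0=E3 v1=E4 downbeat P8
bar 2: v0=D3 v1=D4 downbeat P8
bar 3: v0=E3 v1=B3 downbeat P5
bar 4: v0=D3 v1=D4 downbeat P8
bar 5: v0=C3 v1=B2 downbeat m2
bar 6: v0=C3 v1=A3 downbeat M6
bar 7: v0=D3 v1=D4 downbeat P8
  -> R1 @ bar 1 tick 0 v(0, 1): D3/D4 P8 -> E3/E4 P8 similar
  -> R1 @ bar 2 tick 0 v(0, 1): E3/E4 P8 -> D3/D4 P8 similar
  -> R3 @ bar 5 tick 0 v(0, 1): C3 above B2
  -> R4 @ bar 5 tick 0 v(0, 1): C3/B2 m2 untreated
  -> R7 @ bar 5 tick 0 v(1,): D4->B2 leap 15st
  -> R3 @ bar 5 tick 1 v(0, 1): C3 above B2
  -> R3 @ bar 5 tick 2 v(0, 1): C3 above B2
  -> R3 @ bar 5 tick 3 v(0, 1): C3 above B2
  -> R7 @ bar 6 tick 0 v(1,): B2->A3 leap 10st
  -> R2 @ bar 7 tick 0 v(0, 1): C3/A3 M6 -> D3/D4 P8 similar

(1, 0, R1, (0, 1))
(2, 0, R1, (0, 1))
(5, 0, R3, (0, 1))
(5, 0, R4, (0, 1))
(5, 0, R7, (1,))
(5, 1, R3, (0, 1))
(5, 2, R3, (0, 1))
(5, 3, R3, (0, 1))
(6, 0, R7, (1,))
(7, 0, R2, (0, 1))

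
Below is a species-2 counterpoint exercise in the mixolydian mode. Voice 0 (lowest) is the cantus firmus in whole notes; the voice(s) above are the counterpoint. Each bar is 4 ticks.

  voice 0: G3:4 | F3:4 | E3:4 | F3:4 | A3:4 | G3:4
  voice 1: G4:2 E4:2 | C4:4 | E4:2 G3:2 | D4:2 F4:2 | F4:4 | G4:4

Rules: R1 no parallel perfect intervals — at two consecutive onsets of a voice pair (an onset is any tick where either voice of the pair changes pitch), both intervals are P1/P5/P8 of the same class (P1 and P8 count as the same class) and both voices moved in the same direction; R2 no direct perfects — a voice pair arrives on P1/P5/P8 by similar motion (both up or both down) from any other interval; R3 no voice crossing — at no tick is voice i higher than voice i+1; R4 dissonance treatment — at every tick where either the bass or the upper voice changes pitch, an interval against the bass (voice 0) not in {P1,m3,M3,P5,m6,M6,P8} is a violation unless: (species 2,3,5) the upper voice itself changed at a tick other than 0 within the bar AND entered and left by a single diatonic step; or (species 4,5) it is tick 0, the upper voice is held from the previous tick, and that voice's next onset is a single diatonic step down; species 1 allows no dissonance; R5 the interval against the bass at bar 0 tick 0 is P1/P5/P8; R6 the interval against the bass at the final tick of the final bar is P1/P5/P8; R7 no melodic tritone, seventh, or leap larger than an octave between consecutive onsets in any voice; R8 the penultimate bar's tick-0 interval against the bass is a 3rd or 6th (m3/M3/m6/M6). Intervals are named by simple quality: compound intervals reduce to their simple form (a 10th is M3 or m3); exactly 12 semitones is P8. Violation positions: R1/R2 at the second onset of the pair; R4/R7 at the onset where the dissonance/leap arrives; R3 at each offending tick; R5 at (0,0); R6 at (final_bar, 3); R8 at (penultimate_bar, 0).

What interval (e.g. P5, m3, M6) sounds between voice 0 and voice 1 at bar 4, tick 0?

voice 0=A3 voice 1=F4 -> m6

m6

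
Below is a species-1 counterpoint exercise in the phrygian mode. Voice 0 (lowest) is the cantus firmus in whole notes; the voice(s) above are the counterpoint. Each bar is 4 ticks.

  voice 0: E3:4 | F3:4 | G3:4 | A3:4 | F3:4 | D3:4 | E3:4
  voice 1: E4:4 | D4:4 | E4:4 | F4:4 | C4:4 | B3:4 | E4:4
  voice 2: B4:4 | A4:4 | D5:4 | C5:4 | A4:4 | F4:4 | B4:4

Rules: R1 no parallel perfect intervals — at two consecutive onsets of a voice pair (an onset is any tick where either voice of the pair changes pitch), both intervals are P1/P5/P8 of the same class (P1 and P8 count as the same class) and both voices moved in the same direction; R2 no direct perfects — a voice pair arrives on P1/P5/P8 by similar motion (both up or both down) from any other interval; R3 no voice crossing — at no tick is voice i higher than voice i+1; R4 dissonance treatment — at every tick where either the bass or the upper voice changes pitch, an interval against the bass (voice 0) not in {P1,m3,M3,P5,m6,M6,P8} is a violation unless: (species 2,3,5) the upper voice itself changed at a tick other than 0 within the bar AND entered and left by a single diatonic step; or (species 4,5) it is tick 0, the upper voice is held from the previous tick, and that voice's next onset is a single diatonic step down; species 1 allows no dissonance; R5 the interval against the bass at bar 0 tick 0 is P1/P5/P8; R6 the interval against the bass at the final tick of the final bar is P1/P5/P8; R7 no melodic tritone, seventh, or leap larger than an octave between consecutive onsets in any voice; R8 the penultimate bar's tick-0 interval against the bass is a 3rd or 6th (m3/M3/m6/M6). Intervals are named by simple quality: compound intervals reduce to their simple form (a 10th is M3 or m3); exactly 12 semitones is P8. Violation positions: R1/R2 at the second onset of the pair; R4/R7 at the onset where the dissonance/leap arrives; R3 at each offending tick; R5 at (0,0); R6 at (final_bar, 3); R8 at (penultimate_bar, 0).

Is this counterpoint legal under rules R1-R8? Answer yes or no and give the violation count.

bar 0: v0=E3 v1=E4 v2=B4 (P5)
bar 1: v0=F3 v1=D4 v2=A4 (M3)
bar 2: v0=G3 v1=E4 v2=D5 (P5)
bar 3: v0=A3 v1=F4 v2=C5 (m3)
bar 4: v0=F3 v1=C4 v2=A4 (M3)
bar 5: v0=D3 v1=B3 v2=F4 (m3)
bar 6: v0=E3 v1=E4 v2=B4 (P5)
  R1 @ bar1.0: E4/B4 P5 -> D4/A4 P5 similar
  R2 @ bar2.0: F3/A4 M3 -> G3/D5 P5 similar
  R2 @ bar4.0: A3/F4 m6 -> F3/C4 P5 similar
  R2 @ bar6.0: D3/B3 M6 -> E3/E4 P8 similar
  R2 @ bar6.0: D3/F4 m3 -> E3/B4 P5 similar
  R2 @ bar6.0: B3/F4 TT -> E4/B4 P5 similar
  R7 @ bar6.0: F4->B4 leap 6st

No (7 violations)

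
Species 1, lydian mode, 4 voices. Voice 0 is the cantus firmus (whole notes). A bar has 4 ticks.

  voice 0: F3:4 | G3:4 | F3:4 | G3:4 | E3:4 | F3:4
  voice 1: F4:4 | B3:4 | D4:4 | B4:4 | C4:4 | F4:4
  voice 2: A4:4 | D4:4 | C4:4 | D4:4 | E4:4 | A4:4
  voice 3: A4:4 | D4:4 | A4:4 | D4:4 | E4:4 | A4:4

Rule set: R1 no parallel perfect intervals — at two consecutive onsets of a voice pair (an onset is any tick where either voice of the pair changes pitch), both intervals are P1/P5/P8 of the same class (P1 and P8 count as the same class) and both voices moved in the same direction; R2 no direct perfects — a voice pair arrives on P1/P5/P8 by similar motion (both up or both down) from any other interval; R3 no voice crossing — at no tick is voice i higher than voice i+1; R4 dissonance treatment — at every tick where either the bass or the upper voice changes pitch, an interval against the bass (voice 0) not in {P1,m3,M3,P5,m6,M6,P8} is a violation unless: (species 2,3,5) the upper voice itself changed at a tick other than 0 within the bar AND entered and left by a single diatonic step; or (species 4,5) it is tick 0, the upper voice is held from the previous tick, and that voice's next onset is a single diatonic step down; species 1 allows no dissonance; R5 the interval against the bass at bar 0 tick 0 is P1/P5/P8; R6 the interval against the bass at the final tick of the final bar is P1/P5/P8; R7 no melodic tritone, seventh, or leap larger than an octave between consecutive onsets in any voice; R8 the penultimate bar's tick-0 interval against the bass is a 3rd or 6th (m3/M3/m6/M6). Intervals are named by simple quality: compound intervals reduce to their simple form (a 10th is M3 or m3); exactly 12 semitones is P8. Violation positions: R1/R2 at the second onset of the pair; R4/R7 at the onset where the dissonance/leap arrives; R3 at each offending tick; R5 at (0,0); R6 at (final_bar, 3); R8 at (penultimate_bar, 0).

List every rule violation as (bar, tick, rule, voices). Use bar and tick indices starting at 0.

bar 0: v0=F3 v1=F4 v2=A4 v3=A4 downbeat M3
bar 1: v0=G3 v1=B3 v2=D4 v3=D4 downbeat P5
bar 2: v0=F3 v1=D4 v2=C4 v3=A4 downbeat M3
bar 3: v0=G3 v1=B4 v2=D4 v3=D4 downbeat P5
bar 4: v0=E3 v1=C4 v2=E4 v3=E4 downbeat P8
bar 5: v0=F3 v1=F4 v2=A4 v3=A4 downbeat M3
  -> R5 @ bar 0 tick 0 v(0, 2): opens on M3
  -> R5 @ bar 0 tick 0 v(0, 3): opens on M3
  -> R1 @ bar 1 tick 0 v(2, 3): A4/A4 P1 -> D4/D4 P1 similar
  -> R7 @ bar 1 tick 0 v(1,): F4->B3 leap 6st
  -> R1 @ bar 2 tick 0 v(0, 2): G3/D4 P5 -> F3/C4 P5 similar
  -> R2 @ bar 2 tick 0 v(1, 3): B3/D4 m3 -> D4/A4 P5 similar
  -> R3 @ bar 2 tick 0 v(1, 2): D4 above C4
  -> R3 @ bar 2 tick 1 v(1, 2): D4 above C4
  -> R3 @ bar 2 tick 2 v(1, 2): D4 above C4
  -> R3 @ bar 2 tick 3 v(1, 2): D4 above C4
  -> R1 @ bar 3 tick 0 v(0, 2): F3/C4 P5 -> G3/D4 P5 similar
  -> R3 @ bar 3 tick 0 v(1, 2): B4 above D4
  -> R3 @ bar 3 tick 1 v(1, 2): B4 above D4
  -> R3 @ bar 3 tick 2 v(1, 2): B4 above D4
  -> R3 @ bar 3 tick 3 v(1, 2): B4 above D4
  -> R1 @ bar 4 tick 0 v(2, 3): D4/D4 P1 -> E4/E4 P1 similar
  -> R7 @ bar 4 tick 0 v(1,): B4->C4 leap 11st
  -> R8 @ bar 4 tick 0 v(0, 2): penult P8 not 3rd/6th
  -> R8 @ bar 4 tick 0 v(0, 3): penult P8 not 3rd/6th
  -> R1 @ bar 5 tick 0 v(2, 3): E4/E4 P1 -> A4/A4 P1 similar
  -> R2 @ bar 5 tick 0 v(0, 1): E3/C4 m6 -> F3/F4 P8 similar
  -> R6 @ bar 5 tick 3 v(0, 2): closes on M3
  -> R6 @ bar 5 tick 3 v(0, 3): closes on M3

(0, 0, R5, (0, 2))
(0, 0, R5, (0, 3))
(1, 0, R1, (2, 3))
(1, 0, R7, (1,))
(2, 0, R1, (0, 2))
(2, 0, R2, (1, 3))
(2, 0, R3, (1, 2))
(2, 1, R3, (1, 2))
(2, 2, R3, (1, 2))
(2, 3, R3, (1, 2))
(3, 0, R1, (0, 2))
(3, 0, R3, (1, 2))
(3, 1, R3, (1, 2))
(3, 2, R3, (1, 2))
(3, 3, R3, (1, 2))
(4, 0, R1, (2, 3))
(4, 0, R7, (1,))
(4, 0, R8, (0, 2))
(4, 0, R8, (0, 3))
(5, 0, R1, (2, 3))
(5, 0, R2, (0, 1))
(5, 3, R6, (0, 2))
(5, 3, R6, (0, 3))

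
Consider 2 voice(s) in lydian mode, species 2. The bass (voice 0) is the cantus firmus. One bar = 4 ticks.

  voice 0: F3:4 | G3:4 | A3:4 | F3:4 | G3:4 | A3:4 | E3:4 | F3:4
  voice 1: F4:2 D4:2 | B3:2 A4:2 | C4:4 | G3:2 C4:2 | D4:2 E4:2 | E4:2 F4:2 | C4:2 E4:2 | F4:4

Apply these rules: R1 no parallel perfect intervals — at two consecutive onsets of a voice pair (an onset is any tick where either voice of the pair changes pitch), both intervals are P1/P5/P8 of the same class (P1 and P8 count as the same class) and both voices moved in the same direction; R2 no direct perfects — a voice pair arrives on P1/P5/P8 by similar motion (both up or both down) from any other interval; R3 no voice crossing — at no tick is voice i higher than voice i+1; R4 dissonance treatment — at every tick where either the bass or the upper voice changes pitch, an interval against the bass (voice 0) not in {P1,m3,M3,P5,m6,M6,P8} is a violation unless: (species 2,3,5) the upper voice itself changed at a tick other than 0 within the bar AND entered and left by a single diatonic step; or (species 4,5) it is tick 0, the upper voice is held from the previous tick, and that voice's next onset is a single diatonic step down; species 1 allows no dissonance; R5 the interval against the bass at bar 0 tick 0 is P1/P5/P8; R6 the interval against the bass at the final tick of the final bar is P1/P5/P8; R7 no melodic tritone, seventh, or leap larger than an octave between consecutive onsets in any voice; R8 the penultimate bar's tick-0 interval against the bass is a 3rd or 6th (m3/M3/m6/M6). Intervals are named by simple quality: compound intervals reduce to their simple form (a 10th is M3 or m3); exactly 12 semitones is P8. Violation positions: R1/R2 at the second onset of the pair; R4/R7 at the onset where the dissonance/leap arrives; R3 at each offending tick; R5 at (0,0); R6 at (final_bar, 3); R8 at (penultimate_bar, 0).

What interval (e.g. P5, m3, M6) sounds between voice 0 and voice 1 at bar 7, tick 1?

P8

voice 0=F3 voice 1=F4 -> P8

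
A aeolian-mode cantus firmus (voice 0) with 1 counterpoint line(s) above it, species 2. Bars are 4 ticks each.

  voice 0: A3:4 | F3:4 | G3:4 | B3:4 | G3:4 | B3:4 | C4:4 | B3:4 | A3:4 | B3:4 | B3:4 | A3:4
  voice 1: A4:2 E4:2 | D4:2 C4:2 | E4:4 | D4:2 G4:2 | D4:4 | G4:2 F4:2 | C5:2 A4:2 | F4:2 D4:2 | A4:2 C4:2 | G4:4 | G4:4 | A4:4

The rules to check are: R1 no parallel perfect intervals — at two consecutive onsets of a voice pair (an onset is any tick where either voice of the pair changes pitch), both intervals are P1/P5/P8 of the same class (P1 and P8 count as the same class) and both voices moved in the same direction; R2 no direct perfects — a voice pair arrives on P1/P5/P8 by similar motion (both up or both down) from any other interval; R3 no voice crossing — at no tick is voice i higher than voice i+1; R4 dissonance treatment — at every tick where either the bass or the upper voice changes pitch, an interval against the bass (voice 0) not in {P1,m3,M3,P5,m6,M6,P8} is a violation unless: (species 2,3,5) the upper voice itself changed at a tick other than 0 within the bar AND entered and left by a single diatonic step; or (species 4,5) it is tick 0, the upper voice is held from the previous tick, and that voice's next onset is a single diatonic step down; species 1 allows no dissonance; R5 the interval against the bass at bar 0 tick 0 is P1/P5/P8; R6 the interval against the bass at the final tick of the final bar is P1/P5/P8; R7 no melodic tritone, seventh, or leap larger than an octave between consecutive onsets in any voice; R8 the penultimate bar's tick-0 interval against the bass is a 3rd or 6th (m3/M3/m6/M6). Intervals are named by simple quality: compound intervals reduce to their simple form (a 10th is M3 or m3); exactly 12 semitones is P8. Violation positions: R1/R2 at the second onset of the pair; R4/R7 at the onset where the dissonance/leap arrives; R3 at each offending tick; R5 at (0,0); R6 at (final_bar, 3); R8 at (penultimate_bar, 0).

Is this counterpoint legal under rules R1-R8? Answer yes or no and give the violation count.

bar 0: v0=A3 v1=A4 (P8)
bar 1: v0=F3 v1=D4 (M6)
bar 2: v0=G3 v1=E4 (M6)
bar 3: v0=B3 v1=D4 (m3)
bar 4: v0=G3 v1=D4 (P5)
bar 5: v0=B3 v1=G4 (m6)
bar 6: v0=C4 v1=C5 (P8)
bar 7: v0=B3 v1=F4 (TT)
bar 8: v0=A3 v1=A4 (P8)
bar 9: v0=B3 v1=G4 (m6)
bar 10: v0=B3 v1=G4 (m6)
bar 11: v0=A3 v1=A4 (P8)
  R2 @ bar4.0: B3/G4 m6 -> G3/D4 P5 similar
  R4 @ bar5.2: B3/F4 TT untreated
  R2 @ bar6.0: B3/F4 TT -> C4/C5 P8 similar
  R4 @ bar7.0: B3/F4 TT untreated

No (4 violations)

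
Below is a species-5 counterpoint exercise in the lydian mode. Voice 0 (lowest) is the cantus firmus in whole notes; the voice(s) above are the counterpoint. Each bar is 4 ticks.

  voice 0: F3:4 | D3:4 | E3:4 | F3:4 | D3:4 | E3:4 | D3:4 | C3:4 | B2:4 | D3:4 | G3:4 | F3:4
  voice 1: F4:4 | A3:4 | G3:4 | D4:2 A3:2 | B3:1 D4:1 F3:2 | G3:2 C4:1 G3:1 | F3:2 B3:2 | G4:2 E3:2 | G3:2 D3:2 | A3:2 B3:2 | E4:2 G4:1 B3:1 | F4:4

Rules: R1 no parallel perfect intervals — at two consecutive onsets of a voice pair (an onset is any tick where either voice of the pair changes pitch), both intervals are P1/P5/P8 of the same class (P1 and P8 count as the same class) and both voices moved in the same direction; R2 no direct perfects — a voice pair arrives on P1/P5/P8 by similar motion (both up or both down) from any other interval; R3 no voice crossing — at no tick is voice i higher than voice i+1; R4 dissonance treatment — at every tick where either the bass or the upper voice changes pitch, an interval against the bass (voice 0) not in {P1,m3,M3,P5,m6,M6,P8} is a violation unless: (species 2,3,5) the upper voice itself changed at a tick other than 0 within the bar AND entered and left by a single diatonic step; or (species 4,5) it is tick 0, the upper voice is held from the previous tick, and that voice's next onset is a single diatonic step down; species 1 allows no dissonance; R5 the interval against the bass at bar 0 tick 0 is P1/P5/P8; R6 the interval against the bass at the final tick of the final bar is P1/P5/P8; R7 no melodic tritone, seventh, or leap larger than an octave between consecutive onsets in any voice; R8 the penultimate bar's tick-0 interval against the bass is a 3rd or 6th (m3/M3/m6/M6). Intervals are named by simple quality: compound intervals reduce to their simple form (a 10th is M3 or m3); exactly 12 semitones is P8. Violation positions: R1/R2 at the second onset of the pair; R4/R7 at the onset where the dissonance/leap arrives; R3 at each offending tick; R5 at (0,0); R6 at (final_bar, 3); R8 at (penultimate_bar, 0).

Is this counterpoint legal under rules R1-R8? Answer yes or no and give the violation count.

No (5 violations)

bar 0: v0=F3 v1=F4 (P8)
bar 1: v0=D3 v1=A3 (P5)
bar 2: v0=E3 v1=G3 (m3)
bar 3: v0=F3 v1=D4 (M6)
bar 4: v0=D3 v1=B3 (M6)
bar 5: v0=E3 v1=G3 (m3)
bar 6: v0=D3 v1=F3 (m3)
bar 7: v0=C3 v1=G4 (P5)
bar 8: v0=B2 v1=G3 (m6)
bar 9: v0=D3 v1=A3 (P5)
bar 10: v0=G3 v1=E4 (M6)
bar 11: v0=F3 v1=F4 (P8)
  R2 @ bar1.0: F3/F4 P8 -> D3/A3 P5 similar
  R7 @ bar6.2: F3->B3 leap 6st
  R7 @ bar7.2: G4->E3 leap 15st
  R2 @ bar9.0: B2/D3 m3 -> D3/A3 P5 similar
  R7 @ bar11.0: B3->F4 leap 6st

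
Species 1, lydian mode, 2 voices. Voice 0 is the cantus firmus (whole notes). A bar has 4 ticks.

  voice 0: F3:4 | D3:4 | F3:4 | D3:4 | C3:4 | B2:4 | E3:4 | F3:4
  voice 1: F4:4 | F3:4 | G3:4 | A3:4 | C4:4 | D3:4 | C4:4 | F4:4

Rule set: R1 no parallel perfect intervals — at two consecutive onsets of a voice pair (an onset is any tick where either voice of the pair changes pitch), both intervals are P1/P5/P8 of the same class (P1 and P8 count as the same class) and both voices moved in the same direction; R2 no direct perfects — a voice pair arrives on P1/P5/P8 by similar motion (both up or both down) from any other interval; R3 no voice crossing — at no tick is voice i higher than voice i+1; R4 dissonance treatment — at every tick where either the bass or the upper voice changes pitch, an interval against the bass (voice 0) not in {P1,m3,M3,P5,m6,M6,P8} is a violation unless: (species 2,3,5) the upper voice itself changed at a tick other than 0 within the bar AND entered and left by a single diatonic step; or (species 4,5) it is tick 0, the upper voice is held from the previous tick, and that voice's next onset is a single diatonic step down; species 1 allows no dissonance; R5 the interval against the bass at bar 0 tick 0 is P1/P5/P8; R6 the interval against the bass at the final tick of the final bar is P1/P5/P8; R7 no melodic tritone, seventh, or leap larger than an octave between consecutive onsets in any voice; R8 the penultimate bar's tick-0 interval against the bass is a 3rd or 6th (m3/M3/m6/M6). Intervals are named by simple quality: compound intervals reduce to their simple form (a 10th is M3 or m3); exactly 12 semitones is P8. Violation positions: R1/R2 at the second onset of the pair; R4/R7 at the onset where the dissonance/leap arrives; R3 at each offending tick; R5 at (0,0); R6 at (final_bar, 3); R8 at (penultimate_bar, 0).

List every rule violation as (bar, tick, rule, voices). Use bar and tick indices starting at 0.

(2, 0, R4, (0, 1))
(5, 0, R7, (1,))
(6, 0, R7, (1,))
(7, 0, R2, (0, 1))

bar 0: v0=F3 v1=F4 downbeat P8
bar 1: v0=D3 v1=F3 downbeat m3
bar 2: v0=F3 v1=G3 downbeat M2
bar 3: v0=D3 v1=A3 downbeat P5
bar 4: v0=C3 v1=C4 downbeat P8
bar 5: v0=B2 v1=D3 downbeat m3
bar 6: v0=E3 v1=C4 downbeat m6
bar 7: v0=F3 v1=F4 downbeat P8
  -> R4 @ bar 2 tick 0 v(0, 1): F3/G3 M2 untreated
  -> R7 @ bar 5 tick 0 v(1,): C4->D3 leap 10st
  -> R7 @ bar 6 tick 0 v(1,): D3->C4 leap 10st
  -> R2 @ bar 7 tick 0 v(0, 1): E3/C4 m6 -> F3/F4 P8 similar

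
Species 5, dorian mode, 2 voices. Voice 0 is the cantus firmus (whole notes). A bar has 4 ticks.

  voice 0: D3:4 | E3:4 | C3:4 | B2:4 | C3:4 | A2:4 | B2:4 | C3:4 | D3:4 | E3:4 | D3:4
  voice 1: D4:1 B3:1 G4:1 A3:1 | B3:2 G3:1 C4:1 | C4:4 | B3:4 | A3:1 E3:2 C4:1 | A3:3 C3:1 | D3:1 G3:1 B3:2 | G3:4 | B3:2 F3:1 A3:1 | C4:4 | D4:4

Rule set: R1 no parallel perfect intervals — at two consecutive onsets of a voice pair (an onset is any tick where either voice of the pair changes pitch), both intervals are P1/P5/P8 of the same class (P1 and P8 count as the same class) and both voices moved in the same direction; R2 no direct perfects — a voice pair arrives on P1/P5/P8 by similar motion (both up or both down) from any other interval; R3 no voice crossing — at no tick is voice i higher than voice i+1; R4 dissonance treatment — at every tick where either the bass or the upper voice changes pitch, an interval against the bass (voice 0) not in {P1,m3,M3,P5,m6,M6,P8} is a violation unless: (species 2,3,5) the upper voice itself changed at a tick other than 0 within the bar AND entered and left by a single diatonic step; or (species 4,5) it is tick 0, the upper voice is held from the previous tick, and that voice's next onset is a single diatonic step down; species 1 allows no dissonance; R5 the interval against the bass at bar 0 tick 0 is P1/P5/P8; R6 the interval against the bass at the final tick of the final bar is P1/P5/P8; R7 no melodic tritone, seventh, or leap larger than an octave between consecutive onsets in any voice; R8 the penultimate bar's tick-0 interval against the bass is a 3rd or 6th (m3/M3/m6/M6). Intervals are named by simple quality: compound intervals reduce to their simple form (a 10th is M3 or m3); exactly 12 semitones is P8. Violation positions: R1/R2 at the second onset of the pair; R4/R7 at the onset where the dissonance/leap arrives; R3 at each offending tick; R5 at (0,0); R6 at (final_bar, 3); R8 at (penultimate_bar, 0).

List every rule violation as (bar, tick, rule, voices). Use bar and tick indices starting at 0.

(0, 2, R4, (0, 1))
(0, 3, R7, (1,))
(1, 0, R1, (0, 1))
(3, 0, R1, (0, 1))
(5, 0, R1, (0, 1))
(8, 2, R7, (1,))

bar 0: v0=D3 v1=D4 downbeat P8
bar 1: v0=E3 v1=B3 downbeat P5
bar 2: v0=C3 v1=C4 downbeat P8
bar 3: v0=B2 v1=B3 downbeat P8
bar 4: v0=C3 v1=A3 downbeat M6
bar 5: v0=A2 v1=A3 downbeat P8
bar 6: v0=B2 v1=D3 downbeat m3
bar 7: v0=C3 v1=G3 downbeat P5
bar 8: v0=D3 v1=B3 downbeat M6
bar 9: v0=E3 v1=C4 downbeat m6
bar 10: v0=D3 v1=D4 downbeat P8
  -> R4 @ bar 0 tick 2 v(0, 1): D3/G4 P4 untreated
  -> R7 @ bar 0 tick 3 v(1,): G4->A3 leap 10st
  -> R1 @ bar 1 tick 0 v(0, 1): D3/A3 P5 -> E3/B3 P5 similar
  -> R1 @ bar 3 tick 0 v(0, 1): C3/C4 P8 -> B2/B3 P8 similar
  -> R1 @ bar 5 tick 0 v(0, 1): C3/C4 P8 -> A2/A3 P8 similar
  -> R7 @ bar 8 tick 2 v(1,): B3->F3 leap 6st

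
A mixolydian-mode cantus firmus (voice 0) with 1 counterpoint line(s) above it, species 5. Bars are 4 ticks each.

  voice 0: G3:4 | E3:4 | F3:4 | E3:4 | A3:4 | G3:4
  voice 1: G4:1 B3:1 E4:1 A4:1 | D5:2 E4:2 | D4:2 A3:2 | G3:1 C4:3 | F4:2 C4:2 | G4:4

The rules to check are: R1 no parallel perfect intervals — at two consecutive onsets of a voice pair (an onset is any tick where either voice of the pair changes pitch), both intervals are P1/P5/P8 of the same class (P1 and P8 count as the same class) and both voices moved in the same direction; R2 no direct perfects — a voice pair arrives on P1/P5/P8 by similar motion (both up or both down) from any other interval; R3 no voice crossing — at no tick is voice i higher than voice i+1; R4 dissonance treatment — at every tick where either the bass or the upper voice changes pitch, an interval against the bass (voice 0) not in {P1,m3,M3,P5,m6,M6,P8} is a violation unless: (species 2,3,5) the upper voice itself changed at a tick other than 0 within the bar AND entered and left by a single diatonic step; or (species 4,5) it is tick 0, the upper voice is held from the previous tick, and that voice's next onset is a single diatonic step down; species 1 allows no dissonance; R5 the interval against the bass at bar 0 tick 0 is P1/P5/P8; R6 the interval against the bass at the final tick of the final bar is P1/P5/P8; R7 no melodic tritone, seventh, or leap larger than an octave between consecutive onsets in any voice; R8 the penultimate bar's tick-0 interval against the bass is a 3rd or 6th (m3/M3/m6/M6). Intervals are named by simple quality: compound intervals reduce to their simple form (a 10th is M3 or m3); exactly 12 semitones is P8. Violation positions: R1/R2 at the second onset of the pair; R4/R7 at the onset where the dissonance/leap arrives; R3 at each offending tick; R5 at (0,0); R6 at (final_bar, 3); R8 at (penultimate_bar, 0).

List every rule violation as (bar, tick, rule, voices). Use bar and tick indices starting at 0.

(0, 3, R4, (0, 1))
(1, 0, R4, (0, 1))
(1, 2, R7, (1,))

bar 0: v0=G3 v1=G4 downbeat P8
bar 1: v0=E3 v1=D5 downbeat m7
bar 2: v0=F3 v1=D4 downbeat M6
bar 3: v0=E3 v1=G3 downbeat m3
bar 4: v0=A3 v1=F4 downbeat m6
bar 5: v0=G3 v1=G4 downbeat P8
  -> R4 @ bar 0 tick 3 v(0, 1): G3/A4 M2 untreated
  -> R4 @ bar 1 tick 0 v(0, 1): E3/D5 m7 untreated
  -> R7 @ bar 1 tick 2 v(1,): D5->E4 leap 10st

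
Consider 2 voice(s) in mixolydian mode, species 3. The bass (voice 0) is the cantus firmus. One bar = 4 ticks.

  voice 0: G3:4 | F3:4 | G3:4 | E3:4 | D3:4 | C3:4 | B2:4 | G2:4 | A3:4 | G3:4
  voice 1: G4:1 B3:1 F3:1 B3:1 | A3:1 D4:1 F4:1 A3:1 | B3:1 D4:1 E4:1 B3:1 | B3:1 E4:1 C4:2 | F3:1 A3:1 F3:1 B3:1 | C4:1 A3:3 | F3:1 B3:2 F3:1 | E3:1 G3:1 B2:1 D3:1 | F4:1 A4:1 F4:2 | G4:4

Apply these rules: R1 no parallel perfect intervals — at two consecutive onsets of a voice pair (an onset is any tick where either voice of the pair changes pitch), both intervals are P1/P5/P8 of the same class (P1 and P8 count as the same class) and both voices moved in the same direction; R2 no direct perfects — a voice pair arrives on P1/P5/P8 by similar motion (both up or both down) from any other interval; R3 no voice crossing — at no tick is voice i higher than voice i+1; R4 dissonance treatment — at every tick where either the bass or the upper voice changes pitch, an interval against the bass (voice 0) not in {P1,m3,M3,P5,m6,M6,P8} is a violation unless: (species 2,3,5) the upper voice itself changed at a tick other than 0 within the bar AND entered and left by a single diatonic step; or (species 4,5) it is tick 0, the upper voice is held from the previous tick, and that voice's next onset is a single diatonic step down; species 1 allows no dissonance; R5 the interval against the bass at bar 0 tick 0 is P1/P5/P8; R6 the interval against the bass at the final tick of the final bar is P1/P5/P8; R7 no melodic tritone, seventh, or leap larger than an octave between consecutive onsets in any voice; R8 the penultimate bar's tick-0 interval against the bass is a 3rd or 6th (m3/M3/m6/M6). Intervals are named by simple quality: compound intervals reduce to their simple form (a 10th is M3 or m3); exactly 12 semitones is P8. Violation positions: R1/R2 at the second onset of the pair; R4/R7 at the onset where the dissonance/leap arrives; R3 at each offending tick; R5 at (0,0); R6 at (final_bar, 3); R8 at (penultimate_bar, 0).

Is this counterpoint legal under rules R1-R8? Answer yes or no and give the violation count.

bar 0: v0=G3 v1=G4 (P8)
bar 1: v0=F3 v1=A3 (M3)
bar 2: v0=G3 v1=B3 (M3)
bar 3: v0=E3 v1=B3 (P5)
bar 4: v0=D3 v1=F3 (m3)
bar 5: v0=C3 v1=C4 (P8)
bar 6: v0=B2 v1=F3 (TT)
bar 7: v0=G2 v1=E3 (M6)
bar 8: v0=A3 v1=F4 (m6)
bar 9: v0=G3 v1=G4 (P8)
  R3 @ bar0.2: G3 above F3
  R4 @ bar0.2: G3/F3 M2 untreated
  R7 @ bar0.2: B3->F3 leap 6st
  R7 @ bar0.3: F3->B3 leap 6st
  R7 @ bar4.3: F3->B3 leap 6st
  R4 @ bar6.0: B2/F3 TT untreated
  R7 @ bar6.1: F3->B3 leap 6st
  R4 @ bar6.3: B2/F3 TT untreated
  R7 @ bar6.3: B3->F3 leap 6st
  R7 @ bar8.0: G2->A3 leap 14st
  R7 @ bar8.0: D3->F4 leap 15st

No (11 violations)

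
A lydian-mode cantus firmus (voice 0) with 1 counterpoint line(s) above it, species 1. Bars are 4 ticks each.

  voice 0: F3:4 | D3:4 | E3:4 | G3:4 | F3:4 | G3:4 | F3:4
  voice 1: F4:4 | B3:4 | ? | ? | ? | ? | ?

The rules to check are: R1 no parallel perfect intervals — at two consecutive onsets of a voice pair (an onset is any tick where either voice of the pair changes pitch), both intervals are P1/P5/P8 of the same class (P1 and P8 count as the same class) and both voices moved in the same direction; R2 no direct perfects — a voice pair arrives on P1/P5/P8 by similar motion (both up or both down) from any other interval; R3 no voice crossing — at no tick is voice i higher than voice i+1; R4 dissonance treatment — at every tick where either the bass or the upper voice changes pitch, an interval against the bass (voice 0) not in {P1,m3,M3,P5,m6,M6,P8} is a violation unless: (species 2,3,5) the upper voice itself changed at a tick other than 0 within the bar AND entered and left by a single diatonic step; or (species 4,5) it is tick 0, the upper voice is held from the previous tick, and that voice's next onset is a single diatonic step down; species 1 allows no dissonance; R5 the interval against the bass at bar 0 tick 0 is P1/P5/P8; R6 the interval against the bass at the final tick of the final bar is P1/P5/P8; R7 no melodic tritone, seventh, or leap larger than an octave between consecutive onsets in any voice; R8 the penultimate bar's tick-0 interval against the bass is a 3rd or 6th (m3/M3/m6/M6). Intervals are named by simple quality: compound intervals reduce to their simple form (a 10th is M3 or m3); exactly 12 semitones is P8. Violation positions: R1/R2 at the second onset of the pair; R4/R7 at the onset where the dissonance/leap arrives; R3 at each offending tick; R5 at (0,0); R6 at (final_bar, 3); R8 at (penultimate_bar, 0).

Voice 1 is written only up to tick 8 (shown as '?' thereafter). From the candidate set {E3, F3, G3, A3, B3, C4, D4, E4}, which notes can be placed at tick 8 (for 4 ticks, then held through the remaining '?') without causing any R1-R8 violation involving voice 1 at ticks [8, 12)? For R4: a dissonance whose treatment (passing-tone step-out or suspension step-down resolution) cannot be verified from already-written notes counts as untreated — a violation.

{B3, C4, E3, G3}

E3: legal
F3: violates R4,R7
G3: legal
A3: violates R4
B3: legal
C4: legal
D4: violates R4
E4: violates R2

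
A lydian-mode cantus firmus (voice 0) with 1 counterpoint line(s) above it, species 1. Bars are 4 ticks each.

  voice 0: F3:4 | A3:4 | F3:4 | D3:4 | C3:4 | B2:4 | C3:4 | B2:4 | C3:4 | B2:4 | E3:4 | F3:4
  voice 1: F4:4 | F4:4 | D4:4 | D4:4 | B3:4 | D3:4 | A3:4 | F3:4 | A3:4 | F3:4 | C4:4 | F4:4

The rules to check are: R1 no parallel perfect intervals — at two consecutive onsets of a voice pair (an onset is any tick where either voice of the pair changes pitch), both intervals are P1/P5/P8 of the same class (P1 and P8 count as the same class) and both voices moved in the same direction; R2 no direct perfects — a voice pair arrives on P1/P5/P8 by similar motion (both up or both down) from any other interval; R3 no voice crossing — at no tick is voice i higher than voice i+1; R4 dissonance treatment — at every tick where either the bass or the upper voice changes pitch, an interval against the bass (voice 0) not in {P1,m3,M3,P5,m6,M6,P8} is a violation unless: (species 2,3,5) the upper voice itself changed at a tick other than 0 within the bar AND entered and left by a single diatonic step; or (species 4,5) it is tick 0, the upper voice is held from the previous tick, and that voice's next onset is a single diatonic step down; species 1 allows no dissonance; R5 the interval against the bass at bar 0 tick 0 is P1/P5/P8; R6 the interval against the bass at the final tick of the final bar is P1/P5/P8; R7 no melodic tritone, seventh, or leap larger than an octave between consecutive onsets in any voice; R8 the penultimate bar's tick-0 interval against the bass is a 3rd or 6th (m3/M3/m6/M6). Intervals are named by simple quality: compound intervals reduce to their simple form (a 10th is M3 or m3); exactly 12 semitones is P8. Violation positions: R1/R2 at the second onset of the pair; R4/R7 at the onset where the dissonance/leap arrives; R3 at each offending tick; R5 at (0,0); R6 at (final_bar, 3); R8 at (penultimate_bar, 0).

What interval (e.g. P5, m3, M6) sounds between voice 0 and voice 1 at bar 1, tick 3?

voice 0=A3 voice 1=F4 -> m6

m6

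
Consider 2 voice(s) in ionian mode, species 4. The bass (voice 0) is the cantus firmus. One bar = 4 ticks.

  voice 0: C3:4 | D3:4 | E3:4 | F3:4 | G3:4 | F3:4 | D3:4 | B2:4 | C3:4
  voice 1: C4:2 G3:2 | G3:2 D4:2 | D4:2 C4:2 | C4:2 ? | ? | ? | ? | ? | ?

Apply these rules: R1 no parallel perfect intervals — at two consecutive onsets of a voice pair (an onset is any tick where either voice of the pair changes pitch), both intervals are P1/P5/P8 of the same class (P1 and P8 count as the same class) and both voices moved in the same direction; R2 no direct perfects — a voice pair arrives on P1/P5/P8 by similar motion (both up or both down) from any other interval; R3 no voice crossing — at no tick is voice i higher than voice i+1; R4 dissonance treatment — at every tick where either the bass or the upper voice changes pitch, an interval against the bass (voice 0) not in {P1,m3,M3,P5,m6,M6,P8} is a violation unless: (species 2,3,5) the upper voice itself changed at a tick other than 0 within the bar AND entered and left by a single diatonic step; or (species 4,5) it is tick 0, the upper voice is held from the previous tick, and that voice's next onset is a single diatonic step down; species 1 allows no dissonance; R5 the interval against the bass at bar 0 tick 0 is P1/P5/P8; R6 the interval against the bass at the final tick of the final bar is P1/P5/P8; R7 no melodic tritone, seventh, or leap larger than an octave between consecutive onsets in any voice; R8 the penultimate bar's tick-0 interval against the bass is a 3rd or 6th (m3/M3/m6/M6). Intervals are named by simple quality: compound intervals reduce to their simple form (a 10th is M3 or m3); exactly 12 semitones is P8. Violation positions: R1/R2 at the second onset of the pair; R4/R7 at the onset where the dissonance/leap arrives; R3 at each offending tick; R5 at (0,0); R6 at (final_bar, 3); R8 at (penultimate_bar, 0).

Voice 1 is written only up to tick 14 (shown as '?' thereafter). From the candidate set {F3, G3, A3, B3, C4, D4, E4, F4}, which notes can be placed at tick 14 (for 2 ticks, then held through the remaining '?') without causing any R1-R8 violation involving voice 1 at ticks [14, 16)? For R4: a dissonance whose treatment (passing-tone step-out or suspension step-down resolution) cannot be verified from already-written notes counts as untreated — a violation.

{A3, C4, D4, F3, F4}

F3: legal
G3: violates R4
A3: legal
B3: violates R4
C4: legal
D4: legal
E4: violates R4
F4: legal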